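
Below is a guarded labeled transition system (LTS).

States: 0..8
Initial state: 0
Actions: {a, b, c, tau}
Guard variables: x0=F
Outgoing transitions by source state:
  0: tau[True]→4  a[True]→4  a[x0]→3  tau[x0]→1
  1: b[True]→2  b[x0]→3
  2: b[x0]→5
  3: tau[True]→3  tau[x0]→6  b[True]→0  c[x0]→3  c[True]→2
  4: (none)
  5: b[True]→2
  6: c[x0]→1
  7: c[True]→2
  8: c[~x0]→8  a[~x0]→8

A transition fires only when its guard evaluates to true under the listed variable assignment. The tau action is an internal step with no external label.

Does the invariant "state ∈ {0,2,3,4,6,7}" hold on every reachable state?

Allowed set {0,2,3,4,6,7}
Reachable = {0,4}
  0: ✓
  4: ✓

Answer: INVARIANT HOLDS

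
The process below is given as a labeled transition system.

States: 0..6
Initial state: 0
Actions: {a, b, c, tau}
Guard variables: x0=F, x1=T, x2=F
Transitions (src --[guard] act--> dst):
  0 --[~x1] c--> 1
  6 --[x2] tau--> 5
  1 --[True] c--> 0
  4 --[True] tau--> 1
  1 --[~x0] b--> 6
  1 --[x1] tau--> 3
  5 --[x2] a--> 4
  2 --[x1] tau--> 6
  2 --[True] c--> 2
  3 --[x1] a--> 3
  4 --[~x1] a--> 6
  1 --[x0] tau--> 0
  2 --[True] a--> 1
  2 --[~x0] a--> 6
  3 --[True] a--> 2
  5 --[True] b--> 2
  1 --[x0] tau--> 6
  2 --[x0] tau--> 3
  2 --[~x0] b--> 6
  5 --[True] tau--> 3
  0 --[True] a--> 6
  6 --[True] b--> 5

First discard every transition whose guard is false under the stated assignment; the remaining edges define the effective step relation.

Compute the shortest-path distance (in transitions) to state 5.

BFS to 5:
  depth 0: {0}
  depth 1: {6}
  depth 2: {5}
depth(5)=2, e.g. a·b

Answer: 2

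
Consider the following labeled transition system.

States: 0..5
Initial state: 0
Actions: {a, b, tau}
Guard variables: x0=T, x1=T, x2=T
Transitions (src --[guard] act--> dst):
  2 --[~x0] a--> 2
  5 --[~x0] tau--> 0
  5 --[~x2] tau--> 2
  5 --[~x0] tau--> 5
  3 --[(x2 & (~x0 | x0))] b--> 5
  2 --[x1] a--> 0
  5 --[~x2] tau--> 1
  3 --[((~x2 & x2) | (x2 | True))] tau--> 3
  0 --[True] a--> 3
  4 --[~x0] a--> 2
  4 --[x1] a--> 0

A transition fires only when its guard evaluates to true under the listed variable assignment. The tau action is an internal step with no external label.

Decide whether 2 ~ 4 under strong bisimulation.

Answer: BISIMILAR

Trace:
Compute ~ classes (split until stable):
  round 0: {{0,1,2,3,4,5}}
  round 1: {{0,2,4},{1,5},{3}}
  round 2: {{0},{1,5},{2,4},{3}}
4 equivalence class(es) (converged in 3)
class of 2: {2,4}; class of 4: {2,4}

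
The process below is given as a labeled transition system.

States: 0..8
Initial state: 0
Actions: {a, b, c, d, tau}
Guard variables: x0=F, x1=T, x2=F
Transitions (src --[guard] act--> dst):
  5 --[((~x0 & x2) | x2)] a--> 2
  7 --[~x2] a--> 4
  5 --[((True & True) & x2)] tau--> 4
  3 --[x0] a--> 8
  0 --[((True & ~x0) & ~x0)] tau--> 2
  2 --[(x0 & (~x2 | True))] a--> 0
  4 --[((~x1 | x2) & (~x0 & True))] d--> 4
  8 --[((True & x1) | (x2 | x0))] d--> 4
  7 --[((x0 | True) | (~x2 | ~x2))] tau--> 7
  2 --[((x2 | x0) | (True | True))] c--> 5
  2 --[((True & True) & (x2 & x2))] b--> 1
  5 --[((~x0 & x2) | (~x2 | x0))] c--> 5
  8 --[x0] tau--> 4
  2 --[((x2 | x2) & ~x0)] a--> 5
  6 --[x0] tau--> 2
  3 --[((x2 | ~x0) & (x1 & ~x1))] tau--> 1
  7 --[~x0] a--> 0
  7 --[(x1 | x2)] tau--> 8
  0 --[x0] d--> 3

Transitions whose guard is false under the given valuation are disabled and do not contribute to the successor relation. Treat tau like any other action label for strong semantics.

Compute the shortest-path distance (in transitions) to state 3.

Breadth-first toward 3:
  L0 = {0}
  L1 = {2}
  L2 = {5}
3 never appears.

Answer: UNREACHABLE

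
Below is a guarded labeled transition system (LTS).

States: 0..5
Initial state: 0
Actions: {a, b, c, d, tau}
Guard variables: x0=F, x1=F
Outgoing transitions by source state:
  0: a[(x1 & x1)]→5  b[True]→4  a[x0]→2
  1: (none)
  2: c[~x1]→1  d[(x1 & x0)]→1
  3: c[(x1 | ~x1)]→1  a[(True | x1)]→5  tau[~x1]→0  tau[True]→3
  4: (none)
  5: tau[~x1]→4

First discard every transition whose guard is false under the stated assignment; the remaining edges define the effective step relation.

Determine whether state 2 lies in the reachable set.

Guard filter leaves 7 enabled edge(s).
L0 = {0}
L1 = {4}  now seen {0,4}
Reachable = {0,4}

Answer: UNREACHABLE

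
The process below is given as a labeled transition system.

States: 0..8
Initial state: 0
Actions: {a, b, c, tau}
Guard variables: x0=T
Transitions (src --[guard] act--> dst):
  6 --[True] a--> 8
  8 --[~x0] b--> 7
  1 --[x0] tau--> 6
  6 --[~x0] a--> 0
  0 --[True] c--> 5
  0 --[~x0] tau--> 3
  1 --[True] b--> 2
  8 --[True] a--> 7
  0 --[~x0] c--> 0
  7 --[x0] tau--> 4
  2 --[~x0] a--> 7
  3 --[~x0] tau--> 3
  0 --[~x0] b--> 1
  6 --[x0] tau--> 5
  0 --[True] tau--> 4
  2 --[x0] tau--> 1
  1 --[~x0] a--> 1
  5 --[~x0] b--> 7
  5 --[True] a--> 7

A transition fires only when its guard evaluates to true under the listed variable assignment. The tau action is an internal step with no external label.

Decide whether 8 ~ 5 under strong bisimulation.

Answer: BISIMILAR

Trace:
Bisimulation quotient by refinement:
  round 0: {{0,1,2,3,4,5,6,7,8}}
  round 1: {{0},{1},{2,7},{3,4},{5,8},{6}}
  round 2: {{0},{1},{2},{3,4},{5,8},{6},{7}}
7 equivalence class(es) (converged in 3)
class of 8: {5,8}; class of 5: {5,8}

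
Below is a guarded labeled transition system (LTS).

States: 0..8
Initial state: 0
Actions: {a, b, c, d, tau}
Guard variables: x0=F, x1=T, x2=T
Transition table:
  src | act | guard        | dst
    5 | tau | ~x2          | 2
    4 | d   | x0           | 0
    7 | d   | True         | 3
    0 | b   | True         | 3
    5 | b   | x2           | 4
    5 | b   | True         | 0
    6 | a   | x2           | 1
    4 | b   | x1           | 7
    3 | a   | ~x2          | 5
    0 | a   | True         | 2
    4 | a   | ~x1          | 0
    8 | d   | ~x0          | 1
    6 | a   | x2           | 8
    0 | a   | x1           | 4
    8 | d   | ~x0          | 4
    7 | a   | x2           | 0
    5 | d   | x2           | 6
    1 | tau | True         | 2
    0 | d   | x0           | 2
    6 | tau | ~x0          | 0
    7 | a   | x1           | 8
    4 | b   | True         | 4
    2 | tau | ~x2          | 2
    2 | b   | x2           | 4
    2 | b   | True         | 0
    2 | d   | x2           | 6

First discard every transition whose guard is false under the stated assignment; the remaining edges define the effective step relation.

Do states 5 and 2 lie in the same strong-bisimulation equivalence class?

Answer: BISIMILAR

Analysis:
Bisimulation quotient by refinement:
  P[0] = {{0,1,2,3,4,5,6,7,8}}
  P[1] = {{0},{1},{2,5},{3},{4},{6},{7},{8}}
Fixed point at round 2; 8 class(es).
5∈{2,5}, 2∈{2,5}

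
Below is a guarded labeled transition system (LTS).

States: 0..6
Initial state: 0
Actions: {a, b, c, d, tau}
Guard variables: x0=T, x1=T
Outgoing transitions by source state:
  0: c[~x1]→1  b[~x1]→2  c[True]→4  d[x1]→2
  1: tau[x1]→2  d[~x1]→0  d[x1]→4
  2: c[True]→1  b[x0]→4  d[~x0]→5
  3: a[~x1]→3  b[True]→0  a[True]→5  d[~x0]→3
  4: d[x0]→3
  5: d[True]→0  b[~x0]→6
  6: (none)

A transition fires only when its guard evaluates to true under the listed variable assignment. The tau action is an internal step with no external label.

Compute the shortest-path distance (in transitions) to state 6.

Answer: UNREACHABLE

Working:
BFS to 6:
  L0 = {0}
  L1 = {2,4}
  L2 = {1,3}
  L3 = {5}
6 never appears.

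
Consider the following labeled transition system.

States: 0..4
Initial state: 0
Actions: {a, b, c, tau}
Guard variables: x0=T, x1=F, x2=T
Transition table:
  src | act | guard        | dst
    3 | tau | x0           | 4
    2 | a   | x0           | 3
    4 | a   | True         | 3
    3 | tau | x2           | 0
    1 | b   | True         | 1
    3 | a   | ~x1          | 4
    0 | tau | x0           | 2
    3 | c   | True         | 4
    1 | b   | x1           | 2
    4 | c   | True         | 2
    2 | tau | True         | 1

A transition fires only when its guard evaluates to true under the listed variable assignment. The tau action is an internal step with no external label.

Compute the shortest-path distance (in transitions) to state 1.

Answer: 2

Trace:
BFS to 1:
  depth 0: {0}
  depth 1: {2}
  depth 2: {1,3}
first hit 1 at d=2 via tau·tau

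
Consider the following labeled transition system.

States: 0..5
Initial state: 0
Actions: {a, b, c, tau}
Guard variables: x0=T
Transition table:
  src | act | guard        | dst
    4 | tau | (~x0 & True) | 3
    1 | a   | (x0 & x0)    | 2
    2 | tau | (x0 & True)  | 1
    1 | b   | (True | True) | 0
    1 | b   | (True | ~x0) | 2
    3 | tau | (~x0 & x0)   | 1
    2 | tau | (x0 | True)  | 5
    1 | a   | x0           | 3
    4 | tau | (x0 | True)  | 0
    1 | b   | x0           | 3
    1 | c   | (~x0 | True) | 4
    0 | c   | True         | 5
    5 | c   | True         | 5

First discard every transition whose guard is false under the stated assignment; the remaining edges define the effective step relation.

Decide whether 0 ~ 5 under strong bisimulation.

Compute ~ classes (split until stable):
  P[0] = {{0,1,2,3,4,5}}
  P[1] = {{0,5},{1},{2,4},{3}}
  P[2] = {{0,5},{1},{2},{3},{4}}
5 equivalence class(es) (converged in 3)
[0]={0,5}  [5]={0,5}

Answer: BISIMILAR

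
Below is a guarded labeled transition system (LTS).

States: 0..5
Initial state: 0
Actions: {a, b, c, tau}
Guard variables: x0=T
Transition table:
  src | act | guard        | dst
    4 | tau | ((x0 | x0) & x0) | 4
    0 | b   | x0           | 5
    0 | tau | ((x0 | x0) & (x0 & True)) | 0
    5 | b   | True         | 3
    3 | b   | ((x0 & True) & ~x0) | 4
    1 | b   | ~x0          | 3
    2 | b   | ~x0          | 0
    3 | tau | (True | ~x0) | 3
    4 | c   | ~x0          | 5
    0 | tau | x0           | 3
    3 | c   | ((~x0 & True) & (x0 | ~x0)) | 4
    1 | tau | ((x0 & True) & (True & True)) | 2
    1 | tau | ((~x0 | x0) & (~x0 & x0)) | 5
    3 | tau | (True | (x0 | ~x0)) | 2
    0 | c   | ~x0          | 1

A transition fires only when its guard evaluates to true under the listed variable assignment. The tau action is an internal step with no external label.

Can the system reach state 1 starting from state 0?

8 transition(s) survive guard evaluation.
L0 = {0}
L1 = {3,5}  total {0,3,5}
L2 = {2}  total {0,2,3,5}
R = {0,2,3,5}

Answer: UNREACHABLE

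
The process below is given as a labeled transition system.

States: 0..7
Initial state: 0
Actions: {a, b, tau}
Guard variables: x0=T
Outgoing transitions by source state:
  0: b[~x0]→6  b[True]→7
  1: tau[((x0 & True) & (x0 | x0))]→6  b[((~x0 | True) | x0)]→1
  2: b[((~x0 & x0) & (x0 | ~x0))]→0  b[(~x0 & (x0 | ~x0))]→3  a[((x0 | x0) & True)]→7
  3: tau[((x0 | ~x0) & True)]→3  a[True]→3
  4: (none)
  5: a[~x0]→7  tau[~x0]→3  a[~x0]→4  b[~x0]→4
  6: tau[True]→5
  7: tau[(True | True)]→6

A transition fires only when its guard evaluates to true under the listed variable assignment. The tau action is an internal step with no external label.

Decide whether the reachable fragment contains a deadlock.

Reachable = {0,5,6,7}
  0: b→7  [deg 1]
  5: ∅  [STUCK]
  6: tau→5  [deg 1]
  7: tau→6  [deg 1]
trace reaching 5: b·tau·tau

Answer: DEADLOCK at state 5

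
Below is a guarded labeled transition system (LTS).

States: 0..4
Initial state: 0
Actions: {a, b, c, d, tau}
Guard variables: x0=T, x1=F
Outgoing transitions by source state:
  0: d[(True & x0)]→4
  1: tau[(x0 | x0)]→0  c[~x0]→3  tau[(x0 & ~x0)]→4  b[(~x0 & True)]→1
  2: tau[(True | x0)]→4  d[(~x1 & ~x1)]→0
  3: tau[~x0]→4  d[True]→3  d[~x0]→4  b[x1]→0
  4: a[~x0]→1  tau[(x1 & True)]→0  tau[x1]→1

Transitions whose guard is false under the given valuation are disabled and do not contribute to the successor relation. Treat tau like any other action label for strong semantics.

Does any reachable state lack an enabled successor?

Reachable = {0,4}
  0: d→4  [1 exit(s)]
  4: ∅  [deadlock]
Path to 4: d

Answer: DEADLOCK at state 4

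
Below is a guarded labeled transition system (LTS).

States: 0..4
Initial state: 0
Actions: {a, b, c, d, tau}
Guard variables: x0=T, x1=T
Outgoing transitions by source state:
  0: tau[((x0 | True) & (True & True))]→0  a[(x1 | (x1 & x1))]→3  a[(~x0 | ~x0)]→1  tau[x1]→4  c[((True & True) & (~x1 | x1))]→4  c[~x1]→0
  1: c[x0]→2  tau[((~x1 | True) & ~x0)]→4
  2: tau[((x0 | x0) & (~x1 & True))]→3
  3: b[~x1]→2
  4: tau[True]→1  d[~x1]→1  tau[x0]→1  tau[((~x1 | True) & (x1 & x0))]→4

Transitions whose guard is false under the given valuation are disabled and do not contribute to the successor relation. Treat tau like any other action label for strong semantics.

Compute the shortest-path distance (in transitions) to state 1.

BFS to 1:
  L0 = {0}
  L1 = {3,4}
  L2 = {1}
first hit 1 at d=2 via c·tau

Answer: 2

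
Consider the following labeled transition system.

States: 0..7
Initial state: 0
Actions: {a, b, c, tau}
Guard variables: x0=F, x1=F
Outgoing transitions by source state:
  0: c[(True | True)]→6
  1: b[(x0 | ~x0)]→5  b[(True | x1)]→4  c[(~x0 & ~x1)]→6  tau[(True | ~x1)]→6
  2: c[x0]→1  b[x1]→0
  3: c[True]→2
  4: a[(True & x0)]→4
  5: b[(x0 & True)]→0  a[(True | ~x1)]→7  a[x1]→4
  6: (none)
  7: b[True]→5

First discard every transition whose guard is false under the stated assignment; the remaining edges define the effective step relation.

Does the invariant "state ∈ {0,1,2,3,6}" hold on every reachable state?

Safe = {0,1,2,3,6}
Reachable = {0,6}
  0: ✓
  6: ✓

Answer: INVARIANT HOLDS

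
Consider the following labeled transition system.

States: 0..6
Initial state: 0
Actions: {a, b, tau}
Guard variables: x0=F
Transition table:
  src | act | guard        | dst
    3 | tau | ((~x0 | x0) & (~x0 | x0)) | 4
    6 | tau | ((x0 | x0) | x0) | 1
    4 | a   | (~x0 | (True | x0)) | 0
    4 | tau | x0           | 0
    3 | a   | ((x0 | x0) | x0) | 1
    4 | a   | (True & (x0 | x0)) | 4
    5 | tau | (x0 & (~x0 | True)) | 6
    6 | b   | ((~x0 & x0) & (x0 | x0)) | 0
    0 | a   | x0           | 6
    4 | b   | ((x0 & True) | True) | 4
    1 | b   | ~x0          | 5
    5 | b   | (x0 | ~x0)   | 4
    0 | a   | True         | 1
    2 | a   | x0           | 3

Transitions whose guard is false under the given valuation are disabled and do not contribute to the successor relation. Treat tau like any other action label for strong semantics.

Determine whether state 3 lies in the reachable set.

Answer: UNREACHABLE

Working:
Guard filter leaves 6 enabled edge(s).
Layer 0: {0}
Layer 1: {1}  total {0,1}
Layer 2: {5}  total {0,1,5}
Layer 3: {4}  total {0,1,4,5}
Reachable = {0,1,4,5}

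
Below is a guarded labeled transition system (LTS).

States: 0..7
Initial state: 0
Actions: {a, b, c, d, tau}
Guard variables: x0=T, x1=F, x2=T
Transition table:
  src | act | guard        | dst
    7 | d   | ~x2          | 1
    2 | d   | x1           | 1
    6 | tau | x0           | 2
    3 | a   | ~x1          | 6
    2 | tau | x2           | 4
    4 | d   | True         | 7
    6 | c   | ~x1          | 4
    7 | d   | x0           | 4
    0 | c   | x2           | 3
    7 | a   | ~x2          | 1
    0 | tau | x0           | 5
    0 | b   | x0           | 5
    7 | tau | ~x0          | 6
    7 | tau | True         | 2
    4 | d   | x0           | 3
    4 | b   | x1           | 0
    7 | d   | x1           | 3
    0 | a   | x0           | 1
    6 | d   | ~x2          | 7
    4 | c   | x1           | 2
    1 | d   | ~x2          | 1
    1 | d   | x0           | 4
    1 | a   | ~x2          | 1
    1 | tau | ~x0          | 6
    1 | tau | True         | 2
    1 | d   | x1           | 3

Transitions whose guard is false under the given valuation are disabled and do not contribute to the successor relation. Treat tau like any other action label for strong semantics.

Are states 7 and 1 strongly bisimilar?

Answer: BISIMILAR

Trace:
Bisimulation quotient by refinement:
  P[0] = {{0,1,2,3,4,5,6,7}}
  P[1] = {{0},{1,7},{2},{3},{4},{5},{6}}
stable after 2 split(s): 7 block(s)
[7]={1,7}  [1]={1,7}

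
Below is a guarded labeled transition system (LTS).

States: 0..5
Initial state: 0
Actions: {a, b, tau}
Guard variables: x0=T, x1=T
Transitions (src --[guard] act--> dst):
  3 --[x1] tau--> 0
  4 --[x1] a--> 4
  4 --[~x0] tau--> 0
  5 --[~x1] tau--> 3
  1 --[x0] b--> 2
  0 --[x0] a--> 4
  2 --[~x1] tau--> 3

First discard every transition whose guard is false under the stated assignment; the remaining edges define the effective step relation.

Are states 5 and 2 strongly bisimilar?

Refine partition for ~:
  π0 = {{0,1,2,3,4,5}}
  π1 = {{0,4},{1},{2,5},{3}}
stable after 2 split(s): 4 block(s)
class of 5: {2,5}; class of 2: {2,5}

Answer: BISIMILAR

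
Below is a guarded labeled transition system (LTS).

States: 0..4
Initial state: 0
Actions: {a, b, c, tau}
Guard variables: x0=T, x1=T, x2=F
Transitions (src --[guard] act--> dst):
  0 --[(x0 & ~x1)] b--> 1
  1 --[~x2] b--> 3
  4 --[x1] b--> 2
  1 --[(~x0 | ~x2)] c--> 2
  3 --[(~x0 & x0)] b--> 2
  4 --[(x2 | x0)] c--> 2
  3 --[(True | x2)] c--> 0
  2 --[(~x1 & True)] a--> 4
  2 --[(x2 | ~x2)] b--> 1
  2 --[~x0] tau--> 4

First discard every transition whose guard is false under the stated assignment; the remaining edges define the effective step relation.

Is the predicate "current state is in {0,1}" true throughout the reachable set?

Answer: INVARIANT HOLDS

Analysis:
Safe = {0,1}
Reachable = {0}
  0: ok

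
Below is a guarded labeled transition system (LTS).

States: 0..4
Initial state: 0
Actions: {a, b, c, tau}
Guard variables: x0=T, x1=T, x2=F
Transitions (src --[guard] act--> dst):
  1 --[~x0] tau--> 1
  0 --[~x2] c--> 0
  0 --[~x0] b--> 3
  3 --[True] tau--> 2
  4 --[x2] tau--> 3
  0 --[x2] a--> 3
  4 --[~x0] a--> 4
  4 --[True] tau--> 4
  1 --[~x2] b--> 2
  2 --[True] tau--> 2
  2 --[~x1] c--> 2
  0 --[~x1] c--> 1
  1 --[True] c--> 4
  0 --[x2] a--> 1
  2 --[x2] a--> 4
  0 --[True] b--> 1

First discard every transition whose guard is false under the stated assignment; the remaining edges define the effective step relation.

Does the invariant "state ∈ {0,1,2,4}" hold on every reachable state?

Inv-set: {0,1,2,4}
R = {0,1,2,4}
  0: ✓
  1: ✓
  2: ✓
  4: ✓

Answer: INVARIANT HOLDS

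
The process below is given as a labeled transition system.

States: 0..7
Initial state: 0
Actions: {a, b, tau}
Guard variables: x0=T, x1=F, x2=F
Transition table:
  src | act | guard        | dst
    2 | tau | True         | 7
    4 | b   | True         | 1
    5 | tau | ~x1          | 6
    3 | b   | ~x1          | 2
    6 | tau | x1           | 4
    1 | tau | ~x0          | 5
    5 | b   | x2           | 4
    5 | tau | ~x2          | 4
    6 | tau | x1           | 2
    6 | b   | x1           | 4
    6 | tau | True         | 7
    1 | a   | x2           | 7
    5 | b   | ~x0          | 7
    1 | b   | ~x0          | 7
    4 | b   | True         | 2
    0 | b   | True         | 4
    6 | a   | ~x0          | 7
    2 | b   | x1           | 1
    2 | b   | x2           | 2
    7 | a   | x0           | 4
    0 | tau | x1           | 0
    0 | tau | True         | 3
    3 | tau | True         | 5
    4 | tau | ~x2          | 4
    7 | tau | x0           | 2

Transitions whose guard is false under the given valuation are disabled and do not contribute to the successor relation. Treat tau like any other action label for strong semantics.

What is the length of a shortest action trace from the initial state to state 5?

Breadth-first toward 5:
  Layer 0: {0}
  Layer 1: {3,4}
  Layer 2: {1,2,5}
5 enters at depth 2; path tau·tau

Answer: 2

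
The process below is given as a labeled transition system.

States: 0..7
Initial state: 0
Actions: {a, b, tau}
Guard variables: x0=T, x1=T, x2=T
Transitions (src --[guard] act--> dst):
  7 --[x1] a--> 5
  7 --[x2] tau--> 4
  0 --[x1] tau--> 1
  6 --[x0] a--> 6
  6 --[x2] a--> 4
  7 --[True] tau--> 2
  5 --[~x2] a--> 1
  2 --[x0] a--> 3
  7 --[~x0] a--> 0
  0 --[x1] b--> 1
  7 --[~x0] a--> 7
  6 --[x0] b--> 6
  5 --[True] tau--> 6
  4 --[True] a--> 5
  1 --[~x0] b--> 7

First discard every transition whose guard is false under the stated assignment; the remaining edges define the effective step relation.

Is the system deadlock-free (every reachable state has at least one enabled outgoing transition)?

Reach set: {0,1}
  0: b→1  tau→1  [2 out]
  1: ∅  [no exit]
trace reaching 1: tau

Answer: DEADLOCK at state 1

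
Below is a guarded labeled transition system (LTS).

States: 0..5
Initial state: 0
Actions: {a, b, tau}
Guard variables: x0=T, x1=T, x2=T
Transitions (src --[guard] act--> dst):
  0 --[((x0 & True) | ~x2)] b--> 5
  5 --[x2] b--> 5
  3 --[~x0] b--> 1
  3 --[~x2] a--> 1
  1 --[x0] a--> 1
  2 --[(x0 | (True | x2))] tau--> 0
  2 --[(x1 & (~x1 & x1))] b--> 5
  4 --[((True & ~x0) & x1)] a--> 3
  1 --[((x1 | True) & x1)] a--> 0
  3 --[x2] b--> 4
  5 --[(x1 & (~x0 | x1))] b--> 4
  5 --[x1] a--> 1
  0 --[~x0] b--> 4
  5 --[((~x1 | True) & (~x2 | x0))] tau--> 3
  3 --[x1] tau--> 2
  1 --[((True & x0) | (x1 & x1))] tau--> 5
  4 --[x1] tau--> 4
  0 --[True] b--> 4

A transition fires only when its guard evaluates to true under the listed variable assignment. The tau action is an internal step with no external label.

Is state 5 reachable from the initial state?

13 transition(s) survive guard evaluation.
depth 0: {0}
depth 1: {4,5}  now seen {0,4,5}
depth 2: {1,3}  now seen {0,1,3,4,5}
depth 3: {2}  now seen {0,1,2,3,4,5}
Reachable = {0,1,2,3,4,5}
trace reaching 5: b

Answer: REACHABLE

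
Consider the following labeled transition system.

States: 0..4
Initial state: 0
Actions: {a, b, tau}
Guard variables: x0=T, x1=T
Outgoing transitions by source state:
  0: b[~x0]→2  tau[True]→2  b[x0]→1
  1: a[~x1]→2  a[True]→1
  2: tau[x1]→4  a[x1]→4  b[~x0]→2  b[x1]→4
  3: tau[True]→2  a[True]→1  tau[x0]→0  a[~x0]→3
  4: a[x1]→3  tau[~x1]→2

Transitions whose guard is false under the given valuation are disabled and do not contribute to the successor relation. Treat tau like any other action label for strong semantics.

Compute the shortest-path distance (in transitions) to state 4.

Answer: 2

Analysis:
Breadth-first toward 4:
  Layer 0: {0}
  Layer 1: {1,2}
  Layer 2: {4}
4 enters at depth 2; path tau·a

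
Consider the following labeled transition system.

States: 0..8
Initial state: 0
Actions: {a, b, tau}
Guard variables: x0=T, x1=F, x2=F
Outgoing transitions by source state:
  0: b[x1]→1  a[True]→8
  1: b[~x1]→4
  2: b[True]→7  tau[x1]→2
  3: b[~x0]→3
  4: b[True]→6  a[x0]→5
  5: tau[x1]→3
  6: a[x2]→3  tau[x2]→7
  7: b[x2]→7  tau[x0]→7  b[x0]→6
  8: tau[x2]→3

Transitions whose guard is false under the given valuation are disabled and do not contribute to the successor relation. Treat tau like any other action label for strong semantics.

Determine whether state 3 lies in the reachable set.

Guard filter leaves 7 enabled edge(s).
Layer 0: {0}
Layer 1: {8}  total {0,8}
Reach set: {0,8}

Answer: UNREACHABLE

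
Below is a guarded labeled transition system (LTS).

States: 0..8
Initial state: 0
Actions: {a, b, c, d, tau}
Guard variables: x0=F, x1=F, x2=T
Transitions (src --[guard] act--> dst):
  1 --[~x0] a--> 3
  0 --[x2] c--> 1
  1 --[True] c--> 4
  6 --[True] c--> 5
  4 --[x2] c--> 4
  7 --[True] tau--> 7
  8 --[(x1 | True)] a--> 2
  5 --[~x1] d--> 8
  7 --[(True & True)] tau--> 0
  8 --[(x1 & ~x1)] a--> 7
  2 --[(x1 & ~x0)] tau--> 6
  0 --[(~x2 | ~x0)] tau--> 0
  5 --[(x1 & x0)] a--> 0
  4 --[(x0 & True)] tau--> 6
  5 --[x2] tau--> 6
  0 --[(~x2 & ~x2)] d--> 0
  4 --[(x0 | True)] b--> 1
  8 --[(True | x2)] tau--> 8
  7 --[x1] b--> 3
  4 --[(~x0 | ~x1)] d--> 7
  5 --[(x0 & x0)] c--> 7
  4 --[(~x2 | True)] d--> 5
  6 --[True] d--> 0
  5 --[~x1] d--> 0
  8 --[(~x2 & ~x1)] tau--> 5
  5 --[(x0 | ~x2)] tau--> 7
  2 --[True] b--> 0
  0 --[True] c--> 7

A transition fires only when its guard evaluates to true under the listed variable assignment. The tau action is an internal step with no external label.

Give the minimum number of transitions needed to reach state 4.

Answer: 2

Working:
Breadth-first toward 4:
  depth 0: {0}
  depth 1: {1,7}
  depth 2: {3,4}
4 enters at depth 2; path c·c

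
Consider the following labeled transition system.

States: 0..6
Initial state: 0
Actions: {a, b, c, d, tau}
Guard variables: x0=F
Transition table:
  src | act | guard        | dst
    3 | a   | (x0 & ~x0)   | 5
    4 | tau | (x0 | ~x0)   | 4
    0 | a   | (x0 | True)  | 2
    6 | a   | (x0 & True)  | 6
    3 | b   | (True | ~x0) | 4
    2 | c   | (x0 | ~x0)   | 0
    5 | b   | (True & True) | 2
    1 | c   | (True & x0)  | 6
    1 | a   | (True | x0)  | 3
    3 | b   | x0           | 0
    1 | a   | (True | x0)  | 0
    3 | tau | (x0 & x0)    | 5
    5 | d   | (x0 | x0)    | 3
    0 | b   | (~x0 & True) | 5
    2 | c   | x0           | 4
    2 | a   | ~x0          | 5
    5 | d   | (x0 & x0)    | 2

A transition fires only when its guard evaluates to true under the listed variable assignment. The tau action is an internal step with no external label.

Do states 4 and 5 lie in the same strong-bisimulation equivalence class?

Refine partition for ~:
  π0 = {{0,1,2,3,4,5,6}}
  π1 = {{0},{1},{2},{3,5},{4},{6}}
  π2 = {{0},{1},{2},{3},{4},{5},{6}}
Fixed point at round 3; 7 class(es).
[4]={4}  [5]={5}

Answer: NOT BISIMILAR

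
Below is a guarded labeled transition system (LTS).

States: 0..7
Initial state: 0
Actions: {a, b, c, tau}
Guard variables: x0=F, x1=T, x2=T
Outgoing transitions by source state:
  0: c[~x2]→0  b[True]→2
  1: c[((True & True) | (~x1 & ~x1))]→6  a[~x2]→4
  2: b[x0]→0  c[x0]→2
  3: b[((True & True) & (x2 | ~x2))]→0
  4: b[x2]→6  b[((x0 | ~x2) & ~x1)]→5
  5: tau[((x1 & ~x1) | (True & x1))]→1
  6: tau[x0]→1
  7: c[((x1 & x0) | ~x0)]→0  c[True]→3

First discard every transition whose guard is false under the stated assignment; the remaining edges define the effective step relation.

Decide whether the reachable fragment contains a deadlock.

Answer: DEADLOCK at state 2

Trace:
Reachable = {0,2}
  0: b→2  [deg 1]
  2: ∅  [deadlock]
witness 2: b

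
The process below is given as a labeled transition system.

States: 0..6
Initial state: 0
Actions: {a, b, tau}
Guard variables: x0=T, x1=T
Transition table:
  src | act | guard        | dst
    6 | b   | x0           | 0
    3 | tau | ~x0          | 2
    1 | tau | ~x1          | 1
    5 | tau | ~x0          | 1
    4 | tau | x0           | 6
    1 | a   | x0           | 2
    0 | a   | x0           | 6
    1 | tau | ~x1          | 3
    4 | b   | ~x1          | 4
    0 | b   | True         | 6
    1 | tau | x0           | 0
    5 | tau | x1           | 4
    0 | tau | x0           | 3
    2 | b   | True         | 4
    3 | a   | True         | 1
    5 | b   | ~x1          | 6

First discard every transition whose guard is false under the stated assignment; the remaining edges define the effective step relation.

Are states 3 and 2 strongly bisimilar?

Answer: NOT BISIMILAR

Analysis:
Bisimulation quotient by refinement:
  P[0] = {{0,1,2,3,4,5,6}}
  P[1] = {{0},{1},{2,6},{3},{4,5}}
  P[2] = {{0},{1},{2},{3},{4},{5},{6}}
Fixed point at round 3; 7 class(es).
class of 3: {3}; class of 2: {2}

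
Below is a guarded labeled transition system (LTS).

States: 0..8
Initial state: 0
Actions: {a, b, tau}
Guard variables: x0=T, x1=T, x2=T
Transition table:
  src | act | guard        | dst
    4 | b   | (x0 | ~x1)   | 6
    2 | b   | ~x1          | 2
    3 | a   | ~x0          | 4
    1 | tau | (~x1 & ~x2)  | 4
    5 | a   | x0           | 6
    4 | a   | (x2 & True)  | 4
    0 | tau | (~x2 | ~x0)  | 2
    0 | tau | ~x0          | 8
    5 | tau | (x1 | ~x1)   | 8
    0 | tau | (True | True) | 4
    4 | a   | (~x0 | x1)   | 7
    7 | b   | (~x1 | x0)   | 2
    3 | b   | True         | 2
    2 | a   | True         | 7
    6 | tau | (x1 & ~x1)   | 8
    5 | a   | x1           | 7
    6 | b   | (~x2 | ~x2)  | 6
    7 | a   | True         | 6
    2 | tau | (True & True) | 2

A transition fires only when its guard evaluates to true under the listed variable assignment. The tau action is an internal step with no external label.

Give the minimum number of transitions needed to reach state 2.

BFS to 2:
  depth 0: {0}
  depth 1: {4}
  depth 2: {6,7}
  depth 3: {2}
first hit 2 at d=3 via tau·a·b

Answer: 3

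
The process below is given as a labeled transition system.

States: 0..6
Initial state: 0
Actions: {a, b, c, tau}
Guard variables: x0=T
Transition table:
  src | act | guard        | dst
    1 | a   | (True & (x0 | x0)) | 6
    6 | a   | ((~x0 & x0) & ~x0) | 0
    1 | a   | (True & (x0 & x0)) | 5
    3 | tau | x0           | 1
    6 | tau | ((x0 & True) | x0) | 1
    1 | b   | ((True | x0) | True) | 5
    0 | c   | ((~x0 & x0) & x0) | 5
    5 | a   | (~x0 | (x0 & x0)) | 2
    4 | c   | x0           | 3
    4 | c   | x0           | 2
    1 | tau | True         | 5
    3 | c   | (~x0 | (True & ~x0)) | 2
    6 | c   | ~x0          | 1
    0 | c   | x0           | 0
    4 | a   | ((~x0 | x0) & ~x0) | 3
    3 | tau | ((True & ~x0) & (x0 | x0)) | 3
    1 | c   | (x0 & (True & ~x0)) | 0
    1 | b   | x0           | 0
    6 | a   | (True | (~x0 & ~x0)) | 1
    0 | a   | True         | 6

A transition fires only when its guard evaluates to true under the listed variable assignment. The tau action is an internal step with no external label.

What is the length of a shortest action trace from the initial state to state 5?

Answer: 3

Trace:
Layered search for 5:
  L0 = {0}
  L1 = {6}
  L2 = {1}
  L3 = {5}
5 enters at depth 3; path a·a·a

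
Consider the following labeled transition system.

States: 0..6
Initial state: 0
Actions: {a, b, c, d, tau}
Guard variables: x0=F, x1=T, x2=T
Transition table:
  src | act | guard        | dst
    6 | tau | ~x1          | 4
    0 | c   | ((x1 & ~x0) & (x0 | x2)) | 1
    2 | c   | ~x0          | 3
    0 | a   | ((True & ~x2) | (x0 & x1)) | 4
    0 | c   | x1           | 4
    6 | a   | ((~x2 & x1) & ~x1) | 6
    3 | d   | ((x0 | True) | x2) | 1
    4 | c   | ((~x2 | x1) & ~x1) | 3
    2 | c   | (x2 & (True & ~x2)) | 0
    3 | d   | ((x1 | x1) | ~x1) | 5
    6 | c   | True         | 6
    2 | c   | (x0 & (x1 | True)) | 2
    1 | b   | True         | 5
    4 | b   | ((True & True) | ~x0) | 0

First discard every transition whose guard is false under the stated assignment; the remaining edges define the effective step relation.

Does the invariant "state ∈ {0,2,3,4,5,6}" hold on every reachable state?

Inv-set: {0,2,3,4,5,6}
Reach set: {0,1,4,5}
  0: ✓
  1: ✗ unsafe
  4: ✓
  5: ✓
counterexample path to 1: c

Answer: INVARIANT VIOLATED at state 1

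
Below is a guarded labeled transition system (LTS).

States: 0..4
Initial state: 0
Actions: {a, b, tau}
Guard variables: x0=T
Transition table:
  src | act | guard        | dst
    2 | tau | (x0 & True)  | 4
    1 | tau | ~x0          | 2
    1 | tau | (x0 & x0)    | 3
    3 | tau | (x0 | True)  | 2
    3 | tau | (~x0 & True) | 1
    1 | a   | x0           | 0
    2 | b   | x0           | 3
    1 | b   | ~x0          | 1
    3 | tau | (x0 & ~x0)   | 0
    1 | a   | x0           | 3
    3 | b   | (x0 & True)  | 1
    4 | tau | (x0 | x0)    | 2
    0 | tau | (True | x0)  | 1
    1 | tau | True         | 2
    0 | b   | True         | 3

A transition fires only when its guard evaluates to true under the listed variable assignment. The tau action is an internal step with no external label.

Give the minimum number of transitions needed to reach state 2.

BFS to 2:
  Layer 0: {0}
  Layer 1: {1,3}
  Layer 2: {2}
first hit 2 at d=2 via b·tau

Answer: 2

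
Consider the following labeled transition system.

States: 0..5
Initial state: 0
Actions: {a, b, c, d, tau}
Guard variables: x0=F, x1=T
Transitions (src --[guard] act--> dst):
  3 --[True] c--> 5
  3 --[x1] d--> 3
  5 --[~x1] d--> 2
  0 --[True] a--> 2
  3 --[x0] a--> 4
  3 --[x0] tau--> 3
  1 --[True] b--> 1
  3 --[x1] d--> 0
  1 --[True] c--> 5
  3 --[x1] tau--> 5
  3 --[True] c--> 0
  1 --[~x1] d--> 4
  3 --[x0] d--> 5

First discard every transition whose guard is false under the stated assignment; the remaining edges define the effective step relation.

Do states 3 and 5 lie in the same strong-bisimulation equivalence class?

Answer: NOT BISIMILAR

Analysis:
Refine partition for ~:
  P[0] = {{0,1,2,3,4,5}}
  P[1] = {{0},{1},{2,4,5},{3}}
Fixed point at round 2; 4 class(es).
3∈{3}, 5∈{2,4,5}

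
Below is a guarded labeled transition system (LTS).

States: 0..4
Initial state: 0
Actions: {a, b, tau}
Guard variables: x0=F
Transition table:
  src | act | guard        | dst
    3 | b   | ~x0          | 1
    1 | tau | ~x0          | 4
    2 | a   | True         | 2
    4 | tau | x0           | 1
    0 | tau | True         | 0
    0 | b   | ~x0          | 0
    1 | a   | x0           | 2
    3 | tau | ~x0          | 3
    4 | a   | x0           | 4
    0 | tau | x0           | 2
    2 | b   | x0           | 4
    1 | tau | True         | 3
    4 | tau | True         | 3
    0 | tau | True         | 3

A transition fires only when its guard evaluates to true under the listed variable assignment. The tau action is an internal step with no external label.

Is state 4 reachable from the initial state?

Answer: REACHABLE

Working:
9 transition(s) survive guard evaluation.
L0 = {0}
L1 = {3}  total {0,3}
L2 = {1}  total {0,1,3}
L3 = {4}  total {0,1,3,4}
Reachable = {0,1,3,4}
Path to 4: tau·b·tau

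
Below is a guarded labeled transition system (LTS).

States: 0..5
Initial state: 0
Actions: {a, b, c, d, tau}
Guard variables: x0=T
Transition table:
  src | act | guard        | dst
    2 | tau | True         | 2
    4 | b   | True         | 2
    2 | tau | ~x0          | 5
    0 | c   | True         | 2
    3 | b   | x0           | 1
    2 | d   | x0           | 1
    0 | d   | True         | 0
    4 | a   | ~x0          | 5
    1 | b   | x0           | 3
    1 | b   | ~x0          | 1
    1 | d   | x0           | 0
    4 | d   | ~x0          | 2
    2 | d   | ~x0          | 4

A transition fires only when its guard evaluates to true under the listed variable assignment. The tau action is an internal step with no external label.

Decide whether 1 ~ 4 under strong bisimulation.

Compute ~ classes (split until stable):
  P[0] = {{0,1,2,3,4,5}}
  P[1] = {{0},{1},{2},{3,4},{5}}
  P[2] = {{0},{1},{2},{3},{4},{5}}
stable after 3 split(s): 6 block(s)
[1]={1}  [4]={4}

Answer: NOT BISIMILAR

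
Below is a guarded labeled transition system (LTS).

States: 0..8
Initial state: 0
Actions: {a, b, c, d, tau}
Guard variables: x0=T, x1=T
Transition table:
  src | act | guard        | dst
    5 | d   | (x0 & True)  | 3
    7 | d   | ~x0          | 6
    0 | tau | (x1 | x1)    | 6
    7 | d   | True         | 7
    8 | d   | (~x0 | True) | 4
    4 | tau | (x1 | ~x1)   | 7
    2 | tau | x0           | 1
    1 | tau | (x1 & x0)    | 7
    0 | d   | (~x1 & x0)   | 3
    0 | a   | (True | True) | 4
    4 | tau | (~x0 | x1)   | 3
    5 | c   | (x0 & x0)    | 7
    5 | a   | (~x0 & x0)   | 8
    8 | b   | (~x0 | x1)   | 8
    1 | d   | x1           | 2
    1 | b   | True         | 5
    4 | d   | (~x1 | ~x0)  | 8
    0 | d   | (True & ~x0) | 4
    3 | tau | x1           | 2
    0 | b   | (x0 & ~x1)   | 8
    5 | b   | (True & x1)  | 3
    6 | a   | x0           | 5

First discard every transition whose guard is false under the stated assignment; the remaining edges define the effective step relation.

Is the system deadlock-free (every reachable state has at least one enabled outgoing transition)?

Answer: DEADLOCK-FREE

Trace:
Reachable = {0,1,2,3,4,5,6,7}
  0: a→4  tau→6  [2 out]
  1: b→5  d→2  tau→7  [3 out]
  2: tau→1  [1 out]
  3: tau→2  [1 out]
  4: tau→3  tau→7  [2 out]
  5: b→3  c→7  d→3  [3 out]
  6: a→5  [1 out]
  7: d→7  [1 out]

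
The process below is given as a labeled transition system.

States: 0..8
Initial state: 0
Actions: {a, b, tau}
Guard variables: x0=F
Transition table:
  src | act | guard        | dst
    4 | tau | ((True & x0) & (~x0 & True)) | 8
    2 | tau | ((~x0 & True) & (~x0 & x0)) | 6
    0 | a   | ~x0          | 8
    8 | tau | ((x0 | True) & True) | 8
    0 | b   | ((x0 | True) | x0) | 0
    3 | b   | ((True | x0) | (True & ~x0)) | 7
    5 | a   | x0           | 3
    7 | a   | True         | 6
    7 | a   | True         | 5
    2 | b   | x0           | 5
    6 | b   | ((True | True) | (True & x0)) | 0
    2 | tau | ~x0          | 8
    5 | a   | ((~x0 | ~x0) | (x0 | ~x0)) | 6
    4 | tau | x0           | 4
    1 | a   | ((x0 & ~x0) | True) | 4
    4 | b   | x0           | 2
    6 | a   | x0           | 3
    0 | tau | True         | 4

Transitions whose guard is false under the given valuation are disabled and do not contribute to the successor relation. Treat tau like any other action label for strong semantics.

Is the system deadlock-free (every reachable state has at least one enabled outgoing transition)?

Reach set: {0,4,8}
  0: a→8  b→0  tau→4  [deg 3]
  4: ∅  [STUCK]
  8: tau→8  [deg 1]
Path to 4: tau

Answer: DEADLOCK at state 4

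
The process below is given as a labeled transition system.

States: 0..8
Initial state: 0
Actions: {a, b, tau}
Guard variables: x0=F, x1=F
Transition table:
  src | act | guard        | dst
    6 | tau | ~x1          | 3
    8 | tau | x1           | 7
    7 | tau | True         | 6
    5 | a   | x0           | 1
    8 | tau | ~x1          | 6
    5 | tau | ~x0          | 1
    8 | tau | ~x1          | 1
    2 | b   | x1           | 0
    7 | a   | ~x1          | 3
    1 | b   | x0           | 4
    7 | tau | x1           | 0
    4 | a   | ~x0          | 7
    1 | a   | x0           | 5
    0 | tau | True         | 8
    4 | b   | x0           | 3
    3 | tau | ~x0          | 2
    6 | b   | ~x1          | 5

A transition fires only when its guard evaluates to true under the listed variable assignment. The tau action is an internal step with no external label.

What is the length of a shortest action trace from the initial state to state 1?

Breadth-first toward 1:
  depth 0: {0}
  depth 1: {8}
  depth 2: {1,6}
first hit 1 at d=2 via tau·tau

Answer: 2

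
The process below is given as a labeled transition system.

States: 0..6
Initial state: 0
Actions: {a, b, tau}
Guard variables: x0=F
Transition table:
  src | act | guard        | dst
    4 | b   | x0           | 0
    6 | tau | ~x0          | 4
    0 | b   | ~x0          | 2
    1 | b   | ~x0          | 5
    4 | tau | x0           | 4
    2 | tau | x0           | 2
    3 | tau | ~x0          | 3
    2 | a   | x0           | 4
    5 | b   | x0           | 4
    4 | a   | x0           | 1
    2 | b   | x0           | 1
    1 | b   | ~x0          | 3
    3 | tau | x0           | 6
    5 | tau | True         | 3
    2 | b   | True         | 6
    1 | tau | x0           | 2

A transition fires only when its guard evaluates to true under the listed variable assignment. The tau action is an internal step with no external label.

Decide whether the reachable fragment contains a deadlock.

Reach set: {0,2,4,6}
  0: b→2  [1 exit(s)]
  2: b→6  [1 exit(s)]
  4: ∅  [no exit]
  6: tau→4  [1 exit(s)]
witness 4: b·b·tau

Answer: DEADLOCK at state 4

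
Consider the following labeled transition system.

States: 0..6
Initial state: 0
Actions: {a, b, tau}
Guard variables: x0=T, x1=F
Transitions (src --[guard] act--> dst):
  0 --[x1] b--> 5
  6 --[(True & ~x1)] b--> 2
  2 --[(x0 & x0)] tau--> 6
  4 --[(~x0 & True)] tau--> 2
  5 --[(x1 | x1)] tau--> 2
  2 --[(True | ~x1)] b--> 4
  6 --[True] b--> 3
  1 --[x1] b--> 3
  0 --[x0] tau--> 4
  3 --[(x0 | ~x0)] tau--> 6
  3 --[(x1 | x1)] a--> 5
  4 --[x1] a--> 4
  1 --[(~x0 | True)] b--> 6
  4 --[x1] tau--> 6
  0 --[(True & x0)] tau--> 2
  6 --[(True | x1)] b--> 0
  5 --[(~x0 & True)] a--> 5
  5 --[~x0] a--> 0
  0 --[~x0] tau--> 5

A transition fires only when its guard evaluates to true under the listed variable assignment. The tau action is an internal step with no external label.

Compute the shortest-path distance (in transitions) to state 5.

Breadth-first toward 5:
  depth 0: {0}
  depth 1: {2,4}
  depth 2: {6}
  depth 3: {3}
5 never appears.

Answer: UNREACHABLE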